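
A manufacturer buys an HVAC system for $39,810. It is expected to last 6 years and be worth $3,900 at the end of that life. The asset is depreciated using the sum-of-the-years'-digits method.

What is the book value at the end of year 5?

$5,610

Depreciable base = $39,810 − $3,900 = $35,910.
Sum of the years' digits = 6+5+4+3+2+1 = 21.
Year 1: $35,910 × 6/21 = $10,260. Book value $29,550.
Year 2: $35,910 × 5/21 = $8,550. Book value $21,000.
Year 3: $35,910 × 4/21 = $6,840. Book value $14,160.
Year 4: $35,910 × 3/21 = $5,130. Book value $9,030.
Year 5: $35,910 × 2/21 = $3,420. Book value $5,610.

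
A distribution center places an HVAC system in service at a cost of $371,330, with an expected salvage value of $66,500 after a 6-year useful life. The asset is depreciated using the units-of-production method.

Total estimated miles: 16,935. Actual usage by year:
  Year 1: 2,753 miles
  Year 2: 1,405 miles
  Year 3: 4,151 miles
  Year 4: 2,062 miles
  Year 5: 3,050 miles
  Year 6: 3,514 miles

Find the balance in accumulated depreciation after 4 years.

Depreciable base = $371,330 − $66,500 = $304,830.
Rate = $304,830 / 16,935 miles = $18 per mile.
Year 1: 2,753 × $18 = $49,554. Book value $321,776.
Year 2: 1,405 × $18 = $25,290. Book value $296,486.
Year 3: 4,151 × $18 = $74,718. Book value $221,768.
Year 4: 2,062 × $18 = $37,116. Book value $184,652.
Accumulated through year 4 = $371,330 − $184,652 = $186,678.

$186,678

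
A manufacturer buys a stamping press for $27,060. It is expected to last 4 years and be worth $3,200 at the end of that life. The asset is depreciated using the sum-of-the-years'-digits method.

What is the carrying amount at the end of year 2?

Depreciable base = $27,060 − $3,200 = $23,860.
Sum of the years' digits = 4+3+2+1 = 10.
Year 1: $23,860 × 4/10 = $9,544. Book value $17,516.
Year 2: $23,860 × 3/10 = $7,158. Book value $10,358.

$10,358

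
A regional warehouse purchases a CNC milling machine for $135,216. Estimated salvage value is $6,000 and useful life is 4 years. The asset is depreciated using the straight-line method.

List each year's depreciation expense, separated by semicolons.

Depreciable base = $135,216 − $6,000 = $129,216.
Annual expense = $129,216 / 4 = $32,304.
End of year 1: book value $102,912.
End of year 2: book value $70,608.
End of year 3: book value $38,304.
End of year 4: book value $6,000.

$32,304; $32,304; $32,304; $32,304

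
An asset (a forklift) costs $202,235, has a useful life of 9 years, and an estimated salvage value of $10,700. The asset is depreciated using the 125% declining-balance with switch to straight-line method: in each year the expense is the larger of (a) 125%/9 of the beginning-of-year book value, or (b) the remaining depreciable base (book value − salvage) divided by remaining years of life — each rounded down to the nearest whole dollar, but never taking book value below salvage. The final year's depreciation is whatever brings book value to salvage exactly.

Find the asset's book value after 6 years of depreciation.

$69,917

Depreciable base = $202,235 − $10,700 = $191,535.
Year 1: DB = ⌊$202,235 × 125%/9⌋ = $28,088; SL = ⌊$191,535/9⌋ = $21,281 → take DB $28,088. Book value $174,147.
Year 2: DB = ⌊$174,147 × 125%/9⌋ = $24,187; SL = ⌊$163,447/8⌋ = $20,430 → take DB $24,187. Book value $149,960.
Year 3: DB = ⌊$149,960 × 125%/9⌋ = $20,827; SL = ⌊$139,260/7⌋ = $19,894 → take DB $20,827. Book value $129,133.
Year 4: DB = ⌊$129,133 × 125%/9⌋ = $17,935; SL = ⌊$118,433/6⌋ = $19,738 → take SL $19,738. Book value $109,395.
Year 5: DB = ⌊$109,395 × 125%/9⌋ = $15,193; SL = ⌊$98,695/5⌋ = $19,739 → take SL $19,739. Book value $89,656.
Year 6: DB = ⌊$89,656 × 125%/9⌋ = $12,452; SL = ⌊$78,956/4⌋ = $19,739 → take SL $19,739. Book value $69,917.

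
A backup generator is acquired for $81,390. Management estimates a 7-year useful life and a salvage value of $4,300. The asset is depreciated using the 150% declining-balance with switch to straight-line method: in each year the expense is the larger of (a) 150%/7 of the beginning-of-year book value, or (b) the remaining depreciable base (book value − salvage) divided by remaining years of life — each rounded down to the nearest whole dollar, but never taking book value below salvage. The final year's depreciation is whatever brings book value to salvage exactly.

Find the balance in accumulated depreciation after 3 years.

Depreciable base = $81,390 − $4,300 = $77,090.
Year 1: DB = ⌊$81,390 × 150%/7⌋ = $17,440; SL = ⌊$77,090/7⌋ = $11,012 → take DB $17,440. Book value $63,950.
Year 2: DB = ⌊$63,950 × 150%/7⌋ = $13,703; SL = ⌊$59,650/6⌋ = $9,941 → take DB $13,703. Book value $50,247.
Year 3: DB = ⌊$50,247 × 150%/7⌋ = $10,767; SL = ⌊$45,947/5⌋ = $9,189 → take DB $10,767. Book value $39,480.
Accumulated through year 3 = $81,390 − $39,480 = $41,910.

$41,910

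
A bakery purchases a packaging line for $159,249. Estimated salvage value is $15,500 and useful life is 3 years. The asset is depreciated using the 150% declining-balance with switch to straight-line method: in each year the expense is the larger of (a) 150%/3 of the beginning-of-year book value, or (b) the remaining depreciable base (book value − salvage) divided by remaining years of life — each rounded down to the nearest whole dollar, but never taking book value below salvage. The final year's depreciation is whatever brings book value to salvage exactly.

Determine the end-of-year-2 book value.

$39,813

Depreciable base = $159,249 − $15,500 = $143,749.
Year 1: DB = ⌊$159,249 × 150%/3⌋ = $79,624; SL = ⌊$143,749/3⌋ = $47,916 → take DB $79,624. Book value $79,625.
Year 2: DB = ⌊$79,625 × 150%/3⌋ = $39,812; SL = ⌊$64,125/2⌋ = $32,062 → take DB $39,812. Book value $39,813.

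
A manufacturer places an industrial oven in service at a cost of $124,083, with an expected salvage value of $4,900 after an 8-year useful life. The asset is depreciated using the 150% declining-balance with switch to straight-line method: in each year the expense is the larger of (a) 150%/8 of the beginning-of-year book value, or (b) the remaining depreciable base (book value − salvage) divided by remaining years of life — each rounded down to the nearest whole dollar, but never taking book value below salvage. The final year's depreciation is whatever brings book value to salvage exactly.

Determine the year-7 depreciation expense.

Depreciable base = $124,083 − $4,900 = $119,183.
Year 1: DB = ⌊$124,083 × 150%/8⌋ = $23,265; SL = ⌊$119,183/8⌋ = $14,897 → take DB $23,265. Book value $100,818.
Year 2: DB = ⌊$100,818 × 150%/8⌋ = $18,903; SL = ⌊$95,918/7⌋ = $13,702 → take DB $18,903. Book value $81,915.
Year 3: DB = ⌊$81,915 × 150%/8⌋ = $15,359; SL = ⌊$77,015/6⌋ = $12,835 → take DB $15,359. Book value $66,556.
Year 4: DB = ⌊$66,556 × 150%/8⌋ = $12,479; SL = ⌊$61,656/5⌋ = $12,331 → take DB $12,479. Book value $54,077.
Year 5: DB = ⌊$54,077 × 150%/8⌋ = $10,139; SL = ⌊$49,177/4⌋ = $12,294 → take SL $12,294. Book value $41,783.
Year 6: DB = ⌊$41,783 × 150%/8⌋ = $7,834; SL = ⌊$36,883/3⌋ = $12,294 → take SL $12,294. Book value $29,489.
Year 7: DB = ⌊$29,489 × 150%/8⌋ = $5,529; SL = ⌊$24,589/2⌋ = $12,294 → take SL $12,294. Book value $17,195.

$12,294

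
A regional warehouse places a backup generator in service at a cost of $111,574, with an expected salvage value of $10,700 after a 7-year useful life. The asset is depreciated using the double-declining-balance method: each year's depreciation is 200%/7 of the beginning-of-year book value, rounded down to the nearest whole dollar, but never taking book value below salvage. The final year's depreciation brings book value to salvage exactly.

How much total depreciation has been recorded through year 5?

$90,827

Depreciable base = $111,574 − $10,700 = $100,874.
Year 1: ⌊$111,574 × 200%/7⌋ = $31,878. Book value $79,696.
Year 2: ⌊$79,696 × 200%/7⌋ = $22,770. Book value $56,926.
Year 3: ⌊$56,926 × 200%/7⌋ = $16,264. Book value $40,662.
Year 4: ⌊$40,662 × 200%/7⌋ = $11,617. Book value $29,045.
Year 5: ⌊$29,045 × 200%/7⌋ = $8,298. Book value $20,747.
Accumulated through year 5 = $111,574 − $20,747 = $90,827.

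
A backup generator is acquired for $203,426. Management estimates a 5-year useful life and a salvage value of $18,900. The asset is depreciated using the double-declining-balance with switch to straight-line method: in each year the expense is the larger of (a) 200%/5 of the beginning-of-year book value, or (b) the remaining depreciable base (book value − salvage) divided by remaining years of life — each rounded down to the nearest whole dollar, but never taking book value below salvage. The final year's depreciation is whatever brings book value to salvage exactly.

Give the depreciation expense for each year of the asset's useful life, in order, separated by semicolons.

Depreciable base = $203,426 − $18,900 = $184,526.
Year 1: DB = ⌊$203,426 × 200%/5⌋ = $81,370; SL = ⌊$184,526/5⌋ = $36,905 → take DB $81,370. Book value $122,056.
Year 2: DB = ⌊$122,056 × 200%/5⌋ = $48,822; SL = ⌊$103,156/4⌋ = $25,789 → take DB $48,822. Book value $73,234.
Year 3: DB = ⌊$73,234 × 200%/5⌋ = $29,293; SL = ⌊$54,334/3⌋ = $18,111 → take DB $29,293. Book value $43,941.
Year 4: DB = ⌊$43,941 × 200%/5⌋ = $17,576; SL = ⌊$25,041/2⌋ = $12,520 → take DB $17,576. Book value $26,365.
Year 5 (final): $26,365 − $18,900 = $7,465. Book value $18,900.

$81,370; $48,822; $29,293; $17,576; $7,465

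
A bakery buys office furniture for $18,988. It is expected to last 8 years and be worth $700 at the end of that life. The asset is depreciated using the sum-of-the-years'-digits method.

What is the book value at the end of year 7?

$1,208

Depreciable base = $18,988 − $700 = $18,288.
Sum of the years' digits = 8+7+6+5+4+3+2+1 = 36.
Year 1: $18,288 × 8/36 = $4,064. Book value $14,924.
Year 2: $18,288 × 7/36 = $3,556. Book value $11,368.
Year 3: $18,288 × 6/36 = $3,048. Book value $8,320.
Year 4: $18,288 × 5/36 = $2,540. Book value $5,780.
Year 5: $18,288 × 4/36 = $2,032. Book value $3,748.
Year 6: $18,288 × 3/36 = $1,524. Book value $2,224.
Year 7: $18,288 × 2/36 = $1,016. Book value $1,208.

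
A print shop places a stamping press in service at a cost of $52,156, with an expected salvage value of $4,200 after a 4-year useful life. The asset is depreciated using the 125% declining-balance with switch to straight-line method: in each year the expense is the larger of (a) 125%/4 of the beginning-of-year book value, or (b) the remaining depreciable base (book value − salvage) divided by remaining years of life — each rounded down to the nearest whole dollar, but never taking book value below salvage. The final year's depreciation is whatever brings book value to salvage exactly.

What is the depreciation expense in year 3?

$10,226

Depreciable base = $52,156 − $4,200 = $47,956.
Year 1: DB = ⌊$52,156 × 125%/4⌋ = $16,298; SL = ⌊$47,956/4⌋ = $11,989 → take DB $16,298. Book value $35,858.
Year 2: DB = ⌊$35,858 × 125%/4⌋ = $11,205; SL = ⌊$31,658/3⌋ = $10,552 → take DB $11,205. Book value $24,653.
Year 3: DB = ⌊$24,653 × 125%/4⌋ = $7,704; SL = ⌊$20,453/2⌋ = $10,226 → take SL $10,226. Book value $14,427.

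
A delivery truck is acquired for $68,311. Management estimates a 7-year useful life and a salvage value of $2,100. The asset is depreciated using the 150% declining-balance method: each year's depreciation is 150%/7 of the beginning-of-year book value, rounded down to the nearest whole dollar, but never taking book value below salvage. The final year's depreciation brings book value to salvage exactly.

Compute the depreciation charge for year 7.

$13,974

Depreciable base = $68,311 − $2,100 = $66,211.
Year 1: ⌊$68,311 × 150%/7⌋ = $14,638. Book value $53,673.
Year 2: ⌊$53,673 × 150%/7⌋ = $11,501. Book value $42,172.
Year 3: ⌊$42,172 × 150%/7⌋ = $9,036. Book value $33,136.
Year 4: ⌊$33,136 × 150%/7⌋ = $7,100. Book value $26,036.
Year 5: ⌊$26,036 × 150%/7⌋ = $5,579. Book value $20,457.
Year 6: ⌊$20,457 × 150%/7⌋ = $4,383. Book value $16,074.
Year 7 (final): $16,074 − $2,100 = $13,974. Book value $2,100.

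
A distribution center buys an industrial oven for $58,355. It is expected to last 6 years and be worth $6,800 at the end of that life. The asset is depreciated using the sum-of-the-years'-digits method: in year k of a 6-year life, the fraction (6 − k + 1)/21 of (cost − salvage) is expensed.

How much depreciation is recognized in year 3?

Depreciable base = $58,355 − $6,800 = $51,555.
Sum of the years' digits = 6+5+4+3+2+1 = 21.
Year 1: $51,555 × 6/21 = $14,730. Book value $43,625.
Year 2: $51,555 × 5/21 = $12,275. Book value $31,350.
Year 3: $51,555 × 4/21 = $9,820. Book value $21,530.

$9,820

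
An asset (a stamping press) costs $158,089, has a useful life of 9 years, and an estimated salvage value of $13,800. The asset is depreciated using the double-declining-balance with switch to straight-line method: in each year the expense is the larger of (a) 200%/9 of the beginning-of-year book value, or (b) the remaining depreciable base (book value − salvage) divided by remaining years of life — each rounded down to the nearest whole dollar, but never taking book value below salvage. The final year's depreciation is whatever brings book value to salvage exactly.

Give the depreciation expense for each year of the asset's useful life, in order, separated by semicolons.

Depreciable base = $158,089 − $13,800 = $144,289.
Year 1: DB = ⌊$158,089 × 200%/9⌋ = $35,130; SL = ⌊$144,289/9⌋ = $16,032 → take DB $35,130. Book value $122,959.
Year 2: DB = ⌊$122,959 × 200%/9⌋ = $27,324; SL = ⌊$109,159/8⌋ = $13,644 → take DB $27,324. Book value $95,635.
Year 3: DB = ⌊$95,635 × 200%/9⌋ = $21,252; SL = ⌊$81,835/7⌋ = $11,690 → take DB $21,252. Book value $74,383.
Year 4: DB = ⌊$74,383 × 200%/9⌋ = $16,529; SL = ⌊$60,583/6⌋ = $10,097 → take DB $16,529. Book value $57,854.
Year 5: DB = ⌊$57,854 × 200%/9⌋ = $12,856; SL = ⌊$44,054/5⌋ = $8,810 → take DB $12,856. Book value $44,998.
Year 6: DB = ⌊$44,998 × 200%/9⌋ = $9,999; SL = ⌊$31,198/4⌋ = $7,799 → take DB $9,999. Book value $34,999.
Year 7: DB = ⌊$34,999 × 200%/9⌋ = $7,777; SL = ⌊$21,199/3⌋ = $7,066 → take DB $7,777. Book value $27,222.
Year 8: DB = ⌊$27,222 × 200%/9⌋ = $6,049; SL = ⌊$13,422/2⌋ = $6,711 → take SL $6,711. Book value $20,511.
Year 9 (final): $20,511 − $13,800 = $6,711. Book value $13,800.

$35,130; $27,324; $21,252; $16,529; $12,856; $9,999; $7,777; $6,711; $6,711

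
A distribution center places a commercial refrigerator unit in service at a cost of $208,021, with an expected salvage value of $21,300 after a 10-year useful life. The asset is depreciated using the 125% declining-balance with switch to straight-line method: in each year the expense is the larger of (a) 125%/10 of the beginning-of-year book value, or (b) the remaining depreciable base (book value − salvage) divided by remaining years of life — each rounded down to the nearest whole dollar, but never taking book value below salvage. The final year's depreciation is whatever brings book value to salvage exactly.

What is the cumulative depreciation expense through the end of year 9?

$169,947

Depreciable base = $208,021 − $21,300 = $186,721.
Year 1: DB = ⌊$208,021 × 125%/10⌋ = $26,002; SL = ⌊$186,721/10⌋ = $18,672 → take DB $26,002. Book value $182,019.
Year 2: DB = ⌊$182,019 × 125%/10⌋ = $22,752; SL = ⌊$160,719/9⌋ = $17,857 → take DB $22,752. Book value $159,267.
Year 3: DB = ⌊$159,267 × 125%/10⌋ = $19,908; SL = ⌊$137,967/8⌋ = $17,245 → take DB $19,908. Book value $139,359.
Year 4: DB = ⌊$139,359 × 125%/10⌋ = $17,419; SL = ⌊$118,059/7⌋ = $16,865 → take DB $17,419. Book value $121,940.
Year 5: DB = ⌊$121,940 × 125%/10⌋ = $15,242; SL = ⌊$100,640/6⌋ = $16,773 → take SL $16,773. Book value $105,167.
Year 6: DB = ⌊$105,167 × 125%/10⌋ = $13,145; SL = ⌊$83,867/5⌋ = $16,773 → take SL $16,773. Book value $88,394.
Year 7: DB = ⌊$88,394 × 125%/10⌋ = $11,049; SL = ⌊$67,094/4⌋ = $16,773 → take SL $16,773. Book value $71,621.
Year 8: DB = ⌊$71,621 × 125%/10⌋ = $8,952; SL = ⌊$50,321/3⌋ = $16,773 → take SL $16,773. Book value $54,848.
Year 9: DB = ⌊$54,848 × 125%/10⌋ = $6,856; SL = ⌊$33,548/2⌋ = $16,774 → take SL $16,774. Book value $38,074.
Accumulated through year 9 = $208,021 − $38,074 = $169,947.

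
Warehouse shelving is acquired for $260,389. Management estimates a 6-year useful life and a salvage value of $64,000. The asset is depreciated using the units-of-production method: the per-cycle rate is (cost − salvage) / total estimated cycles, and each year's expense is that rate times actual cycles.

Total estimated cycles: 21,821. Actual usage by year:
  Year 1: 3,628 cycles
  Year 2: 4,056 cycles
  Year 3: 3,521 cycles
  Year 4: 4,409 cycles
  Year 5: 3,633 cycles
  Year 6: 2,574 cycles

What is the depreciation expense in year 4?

Depreciable base = $260,389 − $64,000 = $196,389.
Rate = $196,389 / 21,821 cycles = $9 per cycle.
Year 1: 3,628 × $9 = $32,652. Book value $227,737.
Year 2: 4,056 × $9 = $36,504. Book value $191,233.
Year 3: 3,521 × $9 = $31,689. Book value $159,544.
Year 4: 4,409 × $9 = $39,681. Book value $119,863.

$39,681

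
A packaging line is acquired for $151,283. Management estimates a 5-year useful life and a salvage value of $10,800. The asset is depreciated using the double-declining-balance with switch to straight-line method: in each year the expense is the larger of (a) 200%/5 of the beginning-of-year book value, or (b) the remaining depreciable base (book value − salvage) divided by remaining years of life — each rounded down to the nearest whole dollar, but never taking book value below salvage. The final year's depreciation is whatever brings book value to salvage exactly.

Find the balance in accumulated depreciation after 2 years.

$96,821

Depreciable base = $151,283 − $10,800 = $140,483.
Year 1: DB = ⌊$151,283 × 200%/5⌋ = $60,513; SL = ⌊$140,483/5⌋ = $28,096 → take DB $60,513. Book value $90,770.
Year 2: DB = ⌊$90,770 × 200%/5⌋ = $36,308; SL = ⌊$79,970/4⌋ = $19,992 → take DB $36,308. Book value $54,462.
Accumulated through year 2 = $151,283 − $54,462 = $96,821.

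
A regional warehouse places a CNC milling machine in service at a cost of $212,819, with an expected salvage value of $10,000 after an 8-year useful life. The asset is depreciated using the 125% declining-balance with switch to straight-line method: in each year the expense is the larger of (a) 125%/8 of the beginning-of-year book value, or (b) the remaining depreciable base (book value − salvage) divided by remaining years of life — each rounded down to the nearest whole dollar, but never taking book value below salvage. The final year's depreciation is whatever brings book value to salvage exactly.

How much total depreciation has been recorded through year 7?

Depreciable base = $212,819 − $10,000 = $202,819.
Year 1: DB = ⌊$212,819 × 125%/8⌋ = $33,252; SL = ⌊$202,819/8⌋ = $25,352 → take DB $33,252. Book value $179,567.
Year 2: DB = ⌊$179,567 × 125%/8⌋ = $28,057; SL = ⌊$169,567/7⌋ = $24,223 → take DB $28,057. Book value $151,510.
Year 3: DB = ⌊$151,510 × 125%/8⌋ = $23,673; SL = ⌊$141,510/6⌋ = $23,585 → take DB $23,673. Book value $127,837.
Year 4: DB = ⌊$127,837 × 125%/8⌋ = $19,974; SL = ⌊$117,837/5⌋ = $23,567 → take SL $23,567. Book value $104,270.
Year 5: DB = ⌊$104,270 × 125%/8⌋ = $16,292; SL = ⌊$94,270/4⌋ = $23,567 → take SL $23,567. Book value $80,703.
Year 6: DB = ⌊$80,703 × 125%/8⌋ = $12,609; SL = ⌊$70,703/3⌋ = $23,567 → take SL $23,567. Book value $57,136.
Year 7: DB = ⌊$57,136 × 125%/8⌋ = $8,927; SL = ⌊$47,136/2⌋ = $23,568 → take SL $23,568. Book value $33,568.
Accumulated through year 7 = $212,819 − $33,568 = $179,251.

$179,251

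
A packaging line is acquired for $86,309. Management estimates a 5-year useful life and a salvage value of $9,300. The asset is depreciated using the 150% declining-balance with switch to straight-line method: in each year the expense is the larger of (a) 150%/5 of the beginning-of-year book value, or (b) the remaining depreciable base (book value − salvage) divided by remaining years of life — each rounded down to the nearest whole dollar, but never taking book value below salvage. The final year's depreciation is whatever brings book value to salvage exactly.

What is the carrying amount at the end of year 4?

$19,453

Depreciable base = $86,309 − $9,300 = $77,009.
Year 1: DB = ⌊$86,309 × 150%/5⌋ = $25,892; SL = ⌊$77,009/5⌋ = $15,401 → take DB $25,892. Book value $60,417.
Year 2: DB = ⌊$60,417 × 150%/5⌋ = $18,125; SL = ⌊$51,117/4⌋ = $12,779 → take DB $18,125. Book value $42,292.
Year 3: DB = ⌊$42,292 × 150%/5⌋ = $12,687; SL = ⌊$32,992/3⌋ = $10,997 → take DB $12,687. Book value $29,605.
Year 4: DB = ⌊$29,605 × 150%/5⌋ = $8,881; SL = ⌊$20,305/2⌋ = $10,152 → take SL $10,152. Book value $19,453.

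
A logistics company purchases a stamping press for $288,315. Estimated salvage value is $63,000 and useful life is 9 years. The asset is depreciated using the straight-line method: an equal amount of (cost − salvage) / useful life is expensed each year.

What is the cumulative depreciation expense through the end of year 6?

$150,210

Depreciable base = $288,315 − $63,000 = $225,315.
Annual expense = $225,315 / 9 = $25,035.
End of year 1: book value $263,280.
End of year 2: book value $238,245.
End of year 3: book value $213,210.
End of year 4: book value $188,175.
End of year 5: book value $163,140.
End of year 6: book value $138,105.
Accumulated through year 6 = $288,315 − $138,105 = $150,210.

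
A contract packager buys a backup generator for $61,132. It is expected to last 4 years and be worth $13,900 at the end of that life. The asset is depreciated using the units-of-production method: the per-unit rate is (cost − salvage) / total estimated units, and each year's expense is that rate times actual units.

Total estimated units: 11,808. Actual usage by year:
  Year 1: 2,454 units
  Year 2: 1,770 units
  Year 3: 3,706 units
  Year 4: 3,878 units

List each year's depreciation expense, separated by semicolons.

Depreciable base = $61,132 − $13,900 = $47,232.
Rate = $47,232 / 11,808 units = $4 per unit.
Year 1: 2,454 × $4 = $9,816. Book value $51,316.
Year 2: 1,770 × $4 = $7,080. Book value $44,236.
Year 3: 3,706 × $4 = $14,824. Book value $29,412.
Year 4: 3,878 × $4 = $15,512. Book value $13,900.

$9,816; $7,080; $14,824; $15,512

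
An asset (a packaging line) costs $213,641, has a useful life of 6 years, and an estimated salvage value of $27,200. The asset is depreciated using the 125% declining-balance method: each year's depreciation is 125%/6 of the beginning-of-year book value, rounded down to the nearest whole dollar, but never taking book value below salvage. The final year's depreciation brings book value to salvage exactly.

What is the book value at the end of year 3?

$106,002

Depreciable base = $213,641 − $27,200 = $186,441.
Year 1: ⌊$213,641 × 125%/6⌋ = $44,508. Book value $169,133.
Year 2: ⌊$169,133 × 125%/6⌋ = $35,236. Book value $133,897.
Year 3: ⌊$133,897 × 125%/6⌋ = $27,895. Book value $106,002.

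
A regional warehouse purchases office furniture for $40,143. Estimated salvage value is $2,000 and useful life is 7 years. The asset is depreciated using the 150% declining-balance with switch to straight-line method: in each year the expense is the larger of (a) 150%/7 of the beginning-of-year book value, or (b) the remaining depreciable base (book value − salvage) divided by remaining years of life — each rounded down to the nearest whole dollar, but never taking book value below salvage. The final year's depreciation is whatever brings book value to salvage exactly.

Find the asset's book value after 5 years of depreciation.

$10,737

Depreciable base = $40,143 − $2,000 = $38,143.
Year 1: DB = ⌊$40,143 × 150%/7⌋ = $8,602; SL = ⌊$38,143/7⌋ = $5,449 → take DB $8,602. Book value $31,541.
Year 2: DB = ⌊$31,541 × 150%/7⌋ = $6,758; SL = ⌊$29,541/6⌋ = $4,923 → take DB $6,758. Book value $24,783.
Year 3: DB = ⌊$24,783 × 150%/7⌋ = $5,310; SL = ⌊$22,783/5⌋ = $4,556 → take DB $5,310. Book value $19,473.
Year 4: DB = ⌊$19,473 × 150%/7⌋ = $4,172; SL = ⌊$17,473/4⌋ = $4,368 → take SL $4,368. Book value $15,105.
Year 5: DB = ⌊$15,105 × 150%/7⌋ = $3,236; SL = ⌊$13,105/3⌋ = $4,368 → take SL $4,368. Book value $10,737.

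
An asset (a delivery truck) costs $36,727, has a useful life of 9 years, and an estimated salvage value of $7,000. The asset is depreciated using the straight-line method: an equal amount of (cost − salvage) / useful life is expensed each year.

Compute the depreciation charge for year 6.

Depreciable base = $36,727 − $7,000 = $29,727.
Annual expense = $29,727 / 9 = $3,303.

$3,303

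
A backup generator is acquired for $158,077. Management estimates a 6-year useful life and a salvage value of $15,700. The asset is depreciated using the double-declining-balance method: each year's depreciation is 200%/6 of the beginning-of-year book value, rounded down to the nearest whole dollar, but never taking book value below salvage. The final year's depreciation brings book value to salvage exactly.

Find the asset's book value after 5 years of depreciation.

Depreciable base = $158,077 − $15,700 = $142,377.
Year 1: ⌊$158,077 × 200%/6⌋ = $52,692. Book value $105,385.
Year 2: ⌊$105,385 × 200%/6⌋ = $35,128. Book value $70,257.
Year 3: ⌊$70,257 × 200%/6⌋ = $23,419. Book value $46,838.
Year 4: ⌊$46,838 × 200%/6⌋ = $15,612. Book value $31,226.
Year 5: ⌊$31,226 × 200%/6⌋ = $10,408. Book value $20,818.

$20,818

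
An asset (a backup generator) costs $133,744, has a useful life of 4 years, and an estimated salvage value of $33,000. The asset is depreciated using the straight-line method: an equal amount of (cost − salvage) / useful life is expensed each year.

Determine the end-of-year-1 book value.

Depreciable base = $133,744 − $33,000 = $100,744.
Annual expense = $100,744 / 4 = $25,186.
End of year 1: book value $108,558.

$108,558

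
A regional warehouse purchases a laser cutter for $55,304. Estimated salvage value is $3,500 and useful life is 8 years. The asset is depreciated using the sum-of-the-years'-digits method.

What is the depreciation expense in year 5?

Depreciable base = $55,304 − $3,500 = $51,804.
Sum of the years' digits = 8+7+6+5+4+3+2+1 = 36.
Year 1: $51,804 × 8/36 = $11,512. Book value $43,792.
Year 2: $51,804 × 7/36 = $10,073. Book value $33,719.
Year 3: $51,804 × 6/36 = $8,634. Book value $25,085.
Year 4: $51,804 × 5/36 = $7,195. Book value $17,890.
Year 5: $51,804 × 4/36 = $5,756. Book value $12,134.

$5,756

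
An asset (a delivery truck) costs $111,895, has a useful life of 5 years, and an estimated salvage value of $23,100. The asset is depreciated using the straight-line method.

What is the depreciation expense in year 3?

$17,759

Depreciable base = $111,895 − $23,100 = $88,795.
Annual expense = $88,795 / 5 = $17,759.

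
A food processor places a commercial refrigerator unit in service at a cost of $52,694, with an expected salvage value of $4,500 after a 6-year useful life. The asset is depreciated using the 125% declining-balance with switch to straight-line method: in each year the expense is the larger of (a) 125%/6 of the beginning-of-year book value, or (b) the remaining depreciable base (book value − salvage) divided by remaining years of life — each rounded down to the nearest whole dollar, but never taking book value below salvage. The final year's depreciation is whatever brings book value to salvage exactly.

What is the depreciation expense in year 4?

Depreciable base = $52,694 − $4,500 = $48,194.
Year 1: DB = ⌊$52,694 × 125%/6⌋ = $10,977; SL = ⌊$48,194/6⌋ = $8,032 → take DB $10,977. Book value $41,717.
Year 2: DB = ⌊$41,717 × 125%/6⌋ = $8,691; SL = ⌊$37,217/5⌋ = $7,443 → take DB $8,691. Book value $33,026.
Year 3: DB = ⌊$33,026 × 125%/6⌋ = $6,880; SL = ⌊$28,526/4⌋ = $7,131 → take SL $7,131. Book value $25,895.
Year 4: DB = ⌊$25,895 × 125%/6⌋ = $5,394; SL = ⌊$21,395/3⌋ = $7,131 → take SL $7,131. Book value $18,764.

$7,131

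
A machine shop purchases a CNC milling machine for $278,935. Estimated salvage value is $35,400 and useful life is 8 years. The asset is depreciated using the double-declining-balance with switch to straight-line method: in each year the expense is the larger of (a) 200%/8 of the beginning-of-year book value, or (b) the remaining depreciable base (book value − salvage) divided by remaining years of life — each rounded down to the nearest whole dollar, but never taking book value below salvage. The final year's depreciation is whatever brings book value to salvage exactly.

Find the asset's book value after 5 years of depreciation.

Depreciable base = $278,935 − $35,400 = $243,535.
Year 1: DB = ⌊$278,935 × 200%/8⌋ = $69,733; SL = ⌊$243,535/8⌋ = $30,441 → take DB $69,733. Book value $209,202.
Year 2: DB = ⌊$209,202 × 200%/8⌋ = $52,300; SL = ⌊$173,802/7⌋ = $24,828 → take DB $52,300. Book value $156,902.
Year 3: DB = ⌊$156,902 × 200%/8⌋ = $39,225; SL = ⌊$121,502/6⌋ = $20,250 → take DB $39,225. Book value $117,677.
Year 4: DB = ⌊$117,677 × 200%/8⌋ = $29,419; SL = ⌊$82,277/5⌋ = $16,455 → take DB $29,419. Book value $88,258.
Year 5: DB = ⌊$88,258 × 200%/8⌋ = $22,064; SL = ⌊$52,858/4⌋ = $13,214 → take DB $22,064. Book value $66,194.

$66,194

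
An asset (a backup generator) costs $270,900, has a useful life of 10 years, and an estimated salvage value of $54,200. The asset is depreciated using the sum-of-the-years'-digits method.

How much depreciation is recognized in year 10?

$3,940

Depreciable base = $270,900 − $54,200 = $216,700.
Sum of the years' digits = 10+9+8+7+6+5+4+3+2+1 = 55.
Year 1: $216,700 × 10/55 = $39,400. Book value $231,500.
Year 2: $216,700 × 9/55 = $35,460. Book value $196,040.
Year 3: $216,700 × 8/55 = $31,520. Book value $164,520.
Year 4: $216,700 × 7/55 = $27,580. Book value $136,940.
Year 5: $216,700 × 6/55 = $23,640. Book value $113,300.
Year 6: $216,700 × 5/55 = $19,700. Book value $93,600.
Year 7: $216,700 × 4/55 = $15,760. Book value $77,840.
Year 8: $216,700 × 3/55 = $11,820. Book value $66,020.
Year 9: $216,700 × 2/55 = $7,880. Book value $58,140.
Year 10: $216,700 × 1/55 = $3,940. Book value $54,200.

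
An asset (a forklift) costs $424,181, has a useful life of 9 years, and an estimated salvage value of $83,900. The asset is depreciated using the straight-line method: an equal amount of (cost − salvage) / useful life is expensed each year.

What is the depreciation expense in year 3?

$37,809

Depreciable base = $424,181 − $83,900 = $340,281.
Annual expense = $340,281 / 9 = $37,809.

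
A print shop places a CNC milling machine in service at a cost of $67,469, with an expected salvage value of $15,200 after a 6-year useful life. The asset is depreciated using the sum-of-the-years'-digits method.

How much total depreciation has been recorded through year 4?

Depreciable base = $67,469 − $15,200 = $52,269.
Sum of the years' digits = 6+5+4+3+2+1 = 21.
Year 1: $52,269 × 6/21 = $14,934. Book value $52,535.
Year 2: $52,269 × 5/21 = $12,445. Book value $40,090.
Year 3: $52,269 × 4/21 = $9,956. Book value $30,134.
Year 4: $52,269 × 3/21 = $7,467. Book value $22,667.
Accumulated through year 4 = $67,469 − $22,667 = $44,802.

$44,802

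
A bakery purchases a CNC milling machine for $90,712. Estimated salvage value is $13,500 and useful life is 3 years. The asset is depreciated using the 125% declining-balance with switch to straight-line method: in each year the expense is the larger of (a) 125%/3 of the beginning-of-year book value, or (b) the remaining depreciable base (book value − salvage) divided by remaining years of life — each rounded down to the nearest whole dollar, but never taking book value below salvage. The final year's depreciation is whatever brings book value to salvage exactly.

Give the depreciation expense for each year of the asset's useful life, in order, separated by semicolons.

Depreciable base = $90,712 − $13,500 = $77,212.
Year 1: DB = ⌊$90,712 × 125%/3⌋ = $37,796; SL = ⌊$77,212/3⌋ = $25,737 → take DB $37,796. Book value $52,916.
Year 2: DB = ⌊$52,916 × 125%/3⌋ = $22,048; SL = ⌊$39,416/2⌋ = $19,708 → take DB $22,048. Book value $30,868.
Year 3 (final): $30,868 − $13,500 = $17,368. Book value $13,500.

$37,796; $22,048; $17,368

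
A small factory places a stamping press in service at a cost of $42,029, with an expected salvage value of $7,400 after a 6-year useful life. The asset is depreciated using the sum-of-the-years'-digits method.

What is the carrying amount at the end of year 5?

$9,049

Depreciable base = $42,029 − $7,400 = $34,629.
Sum of the years' digits = 6+5+4+3+2+1 = 21.
Year 1: $34,629 × 6/21 = $9,894. Book value $32,135.
Year 2: $34,629 × 5/21 = $8,245. Book value $23,890.
Year 3: $34,629 × 4/21 = $6,596. Book value $17,294.
Year 4: $34,629 × 3/21 = $4,947. Book value $12,347.
Year 5: $34,629 × 2/21 = $3,298. Book value $9,049.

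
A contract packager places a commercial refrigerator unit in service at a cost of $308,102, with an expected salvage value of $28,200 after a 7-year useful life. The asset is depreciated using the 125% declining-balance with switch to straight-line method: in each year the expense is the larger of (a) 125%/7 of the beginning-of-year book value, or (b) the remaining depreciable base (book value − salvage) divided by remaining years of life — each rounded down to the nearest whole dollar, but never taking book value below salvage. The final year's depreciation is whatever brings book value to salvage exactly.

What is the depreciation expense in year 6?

Depreciable base = $308,102 − $28,200 = $279,902.
Year 1: DB = ⌊$308,102 × 125%/7⌋ = $55,018; SL = ⌊$279,902/7⌋ = $39,986 → take DB $55,018. Book value $253,084.
Year 2: DB = ⌊$253,084 × 125%/7⌋ = $45,193; SL = ⌊$224,884/6⌋ = $37,480 → take DB $45,193. Book value $207,891.
Year 3: DB = ⌊$207,891 × 125%/7⌋ = $37,123; SL = ⌊$179,691/5⌋ = $35,938 → take DB $37,123. Book value $170,768.
Year 4: DB = ⌊$170,768 × 125%/7⌋ = $30,494; SL = ⌊$142,568/4⌋ = $35,642 → take SL $35,642. Book value $135,126.
Year 5: DB = ⌊$135,126 × 125%/7⌋ = $24,129; SL = ⌊$106,926/3⌋ = $35,642 → take SL $35,642. Book value $99,484.
Year 6: DB = ⌊$99,484 × 125%/7⌋ = $17,765; SL = ⌊$71,284/2⌋ = $35,642 → take SL $35,642. Book value $63,842.

$35,642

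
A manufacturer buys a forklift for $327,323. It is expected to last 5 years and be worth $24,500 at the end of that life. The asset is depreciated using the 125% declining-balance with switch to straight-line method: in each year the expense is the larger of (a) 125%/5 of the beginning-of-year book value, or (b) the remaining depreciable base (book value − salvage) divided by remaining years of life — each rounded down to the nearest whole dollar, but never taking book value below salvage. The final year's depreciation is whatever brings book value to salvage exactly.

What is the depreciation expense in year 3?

$53,206

Depreciable base = $327,323 − $24,500 = $302,823.
Year 1: DB = ⌊$327,323 × 125%/5⌋ = $81,830; SL = ⌊$302,823/5⌋ = $60,564 → take DB $81,830. Book value $245,493.
Year 2: DB = ⌊$245,493 × 125%/5⌋ = $61,373; SL = ⌊$220,993/4⌋ = $55,248 → take DB $61,373. Book value $184,120.
Year 3: DB = ⌊$184,120 × 125%/5⌋ = $46,030; SL = ⌊$159,620/3⌋ = $53,206 → take SL $53,206. Book value $130,914.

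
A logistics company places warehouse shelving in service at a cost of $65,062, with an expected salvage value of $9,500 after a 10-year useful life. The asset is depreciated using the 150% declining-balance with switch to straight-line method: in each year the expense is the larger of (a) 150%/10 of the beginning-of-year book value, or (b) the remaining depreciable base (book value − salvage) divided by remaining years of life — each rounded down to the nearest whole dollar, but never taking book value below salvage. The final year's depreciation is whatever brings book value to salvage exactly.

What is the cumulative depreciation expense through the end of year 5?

$36,192

Depreciable base = $65,062 − $9,500 = $55,562.
Year 1: DB = ⌊$65,062 × 150%/10⌋ = $9,759; SL = ⌊$55,562/10⌋ = $5,556 → take DB $9,759. Book value $55,303.
Year 2: DB = ⌊$55,303 × 150%/10⌋ = $8,295; SL = ⌊$45,803/9⌋ = $5,089 → take DB $8,295. Book value $47,008.
Year 3: DB = ⌊$47,008 × 150%/10⌋ = $7,051; SL = ⌊$37,508/8⌋ = $4,688 → take DB $7,051. Book value $39,957.
Year 4: DB = ⌊$39,957 × 150%/10⌋ = $5,993; SL = ⌊$30,457/7⌋ = $4,351 → take DB $5,993. Book value $33,964.
Year 5: DB = ⌊$33,964 × 150%/10⌋ = $5,094; SL = ⌊$24,464/6⌋ = $4,077 → take DB $5,094. Book value $28,870.
Accumulated through year 5 = $65,062 − $28,870 = $36,192.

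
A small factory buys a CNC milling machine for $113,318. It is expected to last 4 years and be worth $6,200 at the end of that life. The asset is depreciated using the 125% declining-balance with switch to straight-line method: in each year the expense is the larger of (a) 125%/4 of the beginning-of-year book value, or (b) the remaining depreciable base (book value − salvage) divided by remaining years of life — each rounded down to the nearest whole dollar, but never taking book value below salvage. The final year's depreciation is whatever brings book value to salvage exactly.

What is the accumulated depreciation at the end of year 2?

$59,756

Depreciable base = $113,318 − $6,200 = $107,118.
Year 1: DB = ⌊$113,318 × 125%/4⌋ = $35,411; SL = ⌊$107,118/4⌋ = $26,779 → take DB $35,411. Book value $77,907.
Year 2: DB = ⌊$77,907 × 125%/4⌋ = $24,345; SL = ⌊$71,707/3⌋ = $23,902 → take DB $24,345. Book value $53,562.
Accumulated through year 2 = $113,318 − $53,562 = $59,756.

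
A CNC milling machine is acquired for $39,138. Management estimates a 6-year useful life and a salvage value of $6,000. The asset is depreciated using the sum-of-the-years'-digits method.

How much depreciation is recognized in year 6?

Depreciable base = $39,138 − $6,000 = $33,138.
Sum of the years' digits = 6+5+4+3+2+1 = 21.
Year 1: $33,138 × 6/21 = $9,468. Book value $29,670.
Year 2: $33,138 × 5/21 = $7,890. Book value $21,780.
Year 3: $33,138 × 4/21 = $6,312. Book value $15,468.
Year 4: $33,138 × 3/21 = $4,734. Book value $10,734.
Year 5: $33,138 × 2/21 = $3,156. Book value $7,578.
Year 6: $33,138 × 1/21 = $1,578. Book value $6,000.

$1,578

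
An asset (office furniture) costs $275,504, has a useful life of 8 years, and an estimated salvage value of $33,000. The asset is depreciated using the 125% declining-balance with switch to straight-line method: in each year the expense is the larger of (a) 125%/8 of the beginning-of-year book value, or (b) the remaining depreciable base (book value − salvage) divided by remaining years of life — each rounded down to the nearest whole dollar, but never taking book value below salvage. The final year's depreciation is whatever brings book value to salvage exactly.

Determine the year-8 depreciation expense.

$26,498

Depreciable base = $275,504 − $33,000 = $242,504.
Year 1: DB = ⌊$275,504 × 125%/8⌋ = $43,047; SL = ⌊$242,504/8⌋ = $30,313 → take DB $43,047. Book value $232,457.
Year 2: DB = ⌊$232,457 × 125%/8⌋ = $36,321; SL = ⌊$199,457/7⌋ = $28,493 → take DB $36,321. Book value $196,136.
Year 3: DB = ⌊$196,136 × 125%/8⌋ = $30,646; SL = ⌊$163,136/6⌋ = $27,189 → take DB $30,646. Book value $165,490.
Year 4: DB = ⌊$165,490 × 125%/8⌋ = $25,857; SL = ⌊$132,490/5⌋ = $26,498 → take SL $26,498. Book value $138,992.
Year 5: DB = ⌊$138,992 × 125%/8⌋ = $21,717; SL = ⌊$105,992/4⌋ = $26,498 → take SL $26,498. Book value $112,494.
Year 6: DB = ⌊$112,494 × 125%/8⌋ = $17,577; SL = ⌊$79,494/3⌋ = $26,498 → take SL $26,498. Book value $85,996.
Year 7: DB = ⌊$85,996 × 125%/8⌋ = $13,436; SL = ⌊$52,996/2⌋ = $26,498 → take SL $26,498. Book value $59,498.
Year 8 (final): $59,498 − $33,000 = $26,498. Book value $33,000.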